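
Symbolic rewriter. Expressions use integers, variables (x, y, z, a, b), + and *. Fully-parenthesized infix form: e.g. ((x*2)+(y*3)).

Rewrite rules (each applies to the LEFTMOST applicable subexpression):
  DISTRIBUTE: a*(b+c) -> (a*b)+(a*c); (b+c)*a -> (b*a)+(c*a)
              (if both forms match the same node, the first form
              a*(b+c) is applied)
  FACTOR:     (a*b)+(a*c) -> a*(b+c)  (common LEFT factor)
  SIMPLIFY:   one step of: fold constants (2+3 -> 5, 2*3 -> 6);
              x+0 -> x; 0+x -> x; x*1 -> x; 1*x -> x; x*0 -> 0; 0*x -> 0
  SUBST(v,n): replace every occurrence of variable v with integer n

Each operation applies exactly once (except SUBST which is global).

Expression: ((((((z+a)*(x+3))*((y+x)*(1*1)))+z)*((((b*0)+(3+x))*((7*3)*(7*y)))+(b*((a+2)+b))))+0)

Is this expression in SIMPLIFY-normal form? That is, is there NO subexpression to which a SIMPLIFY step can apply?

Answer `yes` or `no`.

Answer: no

Derivation:
Expression: ((((((z+a)*(x+3))*((y+x)*(1*1)))+z)*((((b*0)+(3+x))*((7*3)*(7*y)))+(b*((a+2)+b))))+0)
Scanning for simplifiable subexpressions (pre-order)...
  at root: ((((((z+a)*(x+3))*((y+x)*(1*1)))+z)*((((b*0)+(3+x))*((7*3)*(7*y)))+(b*((a+2)+b))))+0) (SIMPLIFIABLE)
  at L: (((((z+a)*(x+3))*((y+x)*(1*1)))+z)*((((b*0)+(3+x))*((7*3)*(7*y)))+(b*((a+2)+b)))) (not simplifiable)
  at LL: ((((z+a)*(x+3))*((y+x)*(1*1)))+z) (not simplifiable)
  at LLL: (((z+a)*(x+3))*((y+x)*(1*1))) (not simplifiable)
  at LLLL: ((z+a)*(x+3)) (not simplifiable)
  at LLLLL: (z+a) (not simplifiable)
  at LLLLR: (x+3) (not simplifiable)
  at LLLR: ((y+x)*(1*1)) (not simplifiable)
  at LLLRL: (y+x) (not simplifiable)
  at LLLRR: (1*1) (SIMPLIFIABLE)
  at LR: ((((b*0)+(3+x))*((7*3)*(7*y)))+(b*((a+2)+b))) (not simplifiable)
  at LRL: (((b*0)+(3+x))*((7*3)*(7*y))) (not simplifiable)
  at LRLL: ((b*0)+(3+x)) (not simplifiable)
  at LRLLL: (b*0) (SIMPLIFIABLE)
  at LRLLR: (3+x) (not simplifiable)
  at LRLR: ((7*3)*(7*y)) (not simplifiable)
  at LRLRL: (7*3) (SIMPLIFIABLE)
  at LRLRR: (7*y) (not simplifiable)
  at LRR: (b*((a+2)+b)) (not simplifiable)
  at LRRR: ((a+2)+b) (not simplifiable)
  at LRRRL: (a+2) (not simplifiable)
Found simplifiable subexpr at path root: ((((((z+a)*(x+3))*((y+x)*(1*1)))+z)*((((b*0)+(3+x))*((7*3)*(7*y)))+(b*((a+2)+b))))+0)
One SIMPLIFY step would give: (((((z+a)*(x+3))*((y+x)*(1*1)))+z)*((((b*0)+(3+x))*((7*3)*(7*y)))+(b*((a+2)+b))))
-> NOT in normal form.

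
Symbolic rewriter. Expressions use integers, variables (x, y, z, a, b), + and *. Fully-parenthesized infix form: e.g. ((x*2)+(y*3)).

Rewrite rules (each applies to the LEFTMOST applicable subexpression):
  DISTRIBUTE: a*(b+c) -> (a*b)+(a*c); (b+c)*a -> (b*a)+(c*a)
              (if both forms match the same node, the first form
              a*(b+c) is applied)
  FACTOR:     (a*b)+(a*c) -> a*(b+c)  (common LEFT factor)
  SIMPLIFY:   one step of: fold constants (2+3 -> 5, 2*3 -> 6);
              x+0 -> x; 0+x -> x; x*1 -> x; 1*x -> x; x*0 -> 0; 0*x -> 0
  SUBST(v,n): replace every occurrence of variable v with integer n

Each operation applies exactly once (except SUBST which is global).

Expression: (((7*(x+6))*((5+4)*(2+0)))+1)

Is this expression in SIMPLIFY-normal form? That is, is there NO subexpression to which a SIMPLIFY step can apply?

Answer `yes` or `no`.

Expression: (((7*(x+6))*((5+4)*(2+0)))+1)
Scanning for simplifiable subexpressions (pre-order)...
  at root: (((7*(x+6))*((5+4)*(2+0)))+1) (not simplifiable)
  at L: ((7*(x+6))*((5+4)*(2+0))) (not simplifiable)
  at LL: (7*(x+6)) (not simplifiable)
  at LLR: (x+6) (not simplifiable)
  at LR: ((5+4)*(2+0)) (not simplifiable)
  at LRL: (5+4) (SIMPLIFIABLE)
  at LRR: (2+0) (SIMPLIFIABLE)
Found simplifiable subexpr at path LRL: (5+4)
One SIMPLIFY step would give: (((7*(x+6))*(9*(2+0)))+1)
-> NOT in normal form.

Answer: no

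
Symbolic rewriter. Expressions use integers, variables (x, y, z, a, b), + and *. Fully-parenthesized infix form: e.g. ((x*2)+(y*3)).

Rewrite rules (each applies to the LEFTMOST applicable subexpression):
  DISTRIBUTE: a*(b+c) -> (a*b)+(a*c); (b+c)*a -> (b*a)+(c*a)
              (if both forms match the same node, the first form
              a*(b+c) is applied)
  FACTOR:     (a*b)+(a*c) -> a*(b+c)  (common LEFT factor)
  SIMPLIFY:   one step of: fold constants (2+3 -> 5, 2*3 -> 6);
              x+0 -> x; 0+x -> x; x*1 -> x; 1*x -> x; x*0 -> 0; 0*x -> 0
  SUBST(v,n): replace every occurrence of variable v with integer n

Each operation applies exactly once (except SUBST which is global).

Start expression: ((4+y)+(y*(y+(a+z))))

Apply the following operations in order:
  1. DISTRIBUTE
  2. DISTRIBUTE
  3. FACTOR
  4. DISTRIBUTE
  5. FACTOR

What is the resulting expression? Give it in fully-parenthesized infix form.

Start: ((4+y)+(y*(y+(a+z))))
Apply DISTRIBUTE at R (target: (y*(y+(a+z)))): ((4+y)+(y*(y+(a+z)))) -> ((4+y)+((y*y)+(y*(a+z))))
Apply DISTRIBUTE at RR (target: (y*(a+z))): ((4+y)+((y*y)+(y*(a+z)))) -> ((4+y)+((y*y)+((y*a)+(y*z))))
Apply FACTOR at RR (target: ((y*a)+(y*z))): ((4+y)+((y*y)+((y*a)+(y*z)))) -> ((4+y)+((y*y)+(y*(a+z))))
Apply DISTRIBUTE at RR (target: (y*(a+z))): ((4+y)+((y*y)+(y*(a+z)))) -> ((4+y)+((y*y)+((y*a)+(y*z))))
Apply FACTOR at RR (target: ((y*a)+(y*z))): ((4+y)+((y*y)+((y*a)+(y*z)))) -> ((4+y)+((y*y)+(y*(a+z))))

Answer: ((4+y)+((y*y)+(y*(a+z))))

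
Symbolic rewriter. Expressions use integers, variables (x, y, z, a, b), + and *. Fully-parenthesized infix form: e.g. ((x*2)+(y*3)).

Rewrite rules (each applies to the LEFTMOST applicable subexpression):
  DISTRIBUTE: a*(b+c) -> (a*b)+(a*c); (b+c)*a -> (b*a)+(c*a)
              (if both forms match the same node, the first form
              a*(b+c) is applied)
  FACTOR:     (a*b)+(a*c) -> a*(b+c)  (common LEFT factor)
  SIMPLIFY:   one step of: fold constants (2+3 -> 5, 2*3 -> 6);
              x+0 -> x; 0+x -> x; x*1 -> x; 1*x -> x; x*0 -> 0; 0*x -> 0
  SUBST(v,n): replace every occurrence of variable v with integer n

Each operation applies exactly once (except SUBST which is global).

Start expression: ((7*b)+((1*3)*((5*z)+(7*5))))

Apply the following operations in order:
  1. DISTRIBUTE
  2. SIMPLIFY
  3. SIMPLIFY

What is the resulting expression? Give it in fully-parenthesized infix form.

Answer: ((7*b)+((3*(5*z))+(3*(7*5))))

Derivation:
Start: ((7*b)+((1*3)*((5*z)+(7*5))))
Apply DISTRIBUTE at R (target: ((1*3)*((5*z)+(7*5)))): ((7*b)+((1*3)*((5*z)+(7*5)))) -> ((7*b)+(((1*3)*(5*z))+((1*3)*(7*5))))
Apply SIMPLIFY at RLL (target: (1*3)): ((7*b)+(((1*3)*(5*z))+((1*3)*(7*5)))) -> ((7*b)+((3*(5*z))+((1*3)*(7*5))))
Apply SIMPLIFY at RRL (target: (1*3)): ((7*b)+((3*(5*z))+((1*3)*(7*5)))) -> ((7*b)+((3*(5*z))+(3*(7*5))))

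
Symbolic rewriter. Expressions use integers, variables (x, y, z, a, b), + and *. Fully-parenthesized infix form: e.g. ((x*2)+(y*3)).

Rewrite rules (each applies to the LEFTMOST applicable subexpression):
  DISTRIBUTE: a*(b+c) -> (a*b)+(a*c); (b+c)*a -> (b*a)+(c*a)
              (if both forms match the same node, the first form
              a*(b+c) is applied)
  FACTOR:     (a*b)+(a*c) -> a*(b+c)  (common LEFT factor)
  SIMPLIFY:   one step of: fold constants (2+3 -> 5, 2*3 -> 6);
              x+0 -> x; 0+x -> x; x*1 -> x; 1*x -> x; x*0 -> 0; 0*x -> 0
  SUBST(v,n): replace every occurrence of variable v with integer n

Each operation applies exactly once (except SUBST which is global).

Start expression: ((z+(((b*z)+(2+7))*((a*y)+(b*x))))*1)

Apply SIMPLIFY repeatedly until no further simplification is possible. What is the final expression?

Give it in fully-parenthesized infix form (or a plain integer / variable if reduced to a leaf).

Start: ((z+(((b*z)+(2+7))*((a*y)+(b*x))))*1)
Step 1: at root: ((z+(((b*z)+(2+7))*((a*y)+(b*x))))*1) -> (z+(((b*z)+(2+7))*((a*y)+(b*x)))); overall: ((z+(((b*z)+(2+7))*((a*y)+(b*x))))*1) -> (z+(((b*z)+(2+7))*((a*y)+(b*x))))
Step 2: at RLR: (2+7) -> 9; overall: (z+(((b*z)+(2+7))*((a*y)+(b*x)))) -> (z+(((b*z)+9)*((a*y)+(b*x))))
Fixed point: (z+(((b*z)+9)*((a*y)+(b*x))))

Answer: (z+(((b*z)+9)*((a*y)+(b*x))))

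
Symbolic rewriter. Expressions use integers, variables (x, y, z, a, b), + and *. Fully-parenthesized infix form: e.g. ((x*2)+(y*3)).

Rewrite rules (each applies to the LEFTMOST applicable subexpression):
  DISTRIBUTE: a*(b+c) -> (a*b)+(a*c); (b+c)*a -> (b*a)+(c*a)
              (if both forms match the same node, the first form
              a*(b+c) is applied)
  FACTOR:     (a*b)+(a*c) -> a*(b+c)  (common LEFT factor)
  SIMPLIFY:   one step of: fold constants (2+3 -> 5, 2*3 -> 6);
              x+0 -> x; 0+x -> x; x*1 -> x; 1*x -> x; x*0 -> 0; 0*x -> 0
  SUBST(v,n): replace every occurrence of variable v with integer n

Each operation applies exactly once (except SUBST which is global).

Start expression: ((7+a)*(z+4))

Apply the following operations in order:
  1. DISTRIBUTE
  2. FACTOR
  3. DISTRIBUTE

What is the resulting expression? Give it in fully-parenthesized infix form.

Answer: (((7+a)*z)+((7+a)*4))

Derivation:
Start: ((7+a)*(z+4))
Apply DISTRIBUTE at root (target: ((7+a)*(z+4))): ((7+a)*(z+4)) -> (((7+a)*z)+((7+a)*4))
Apply FACTOR at root (target: (((7+a)*z)+((7+a)*4))): (((7+a)*z)+((7+a)*4)) -> ((7+a)*(z+4))
Apply DISTRIBUTE at root (target: ((7+a)*(z+4))): ((7+a)*(z+4)) -> (((7+a)*z)+((7+a)*4))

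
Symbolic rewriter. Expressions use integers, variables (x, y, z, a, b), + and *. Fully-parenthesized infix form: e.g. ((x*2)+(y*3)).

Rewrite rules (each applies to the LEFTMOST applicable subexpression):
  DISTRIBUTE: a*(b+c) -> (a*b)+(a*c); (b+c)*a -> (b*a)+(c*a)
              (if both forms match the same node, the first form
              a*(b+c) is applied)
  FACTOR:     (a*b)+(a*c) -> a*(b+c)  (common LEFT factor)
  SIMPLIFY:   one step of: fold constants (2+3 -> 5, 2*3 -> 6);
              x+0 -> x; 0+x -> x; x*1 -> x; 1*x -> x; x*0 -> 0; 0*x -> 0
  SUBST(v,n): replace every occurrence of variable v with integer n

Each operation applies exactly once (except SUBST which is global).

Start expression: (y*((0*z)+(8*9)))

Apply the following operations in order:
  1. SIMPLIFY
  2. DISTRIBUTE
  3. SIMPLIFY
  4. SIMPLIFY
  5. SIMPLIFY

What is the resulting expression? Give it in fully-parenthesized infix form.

Start: (y*((0*z)+(8*9)))
Apply SIMPLIFY at RL (target: (0*z)): (y*((0*z)+(8*9))) -> (y*(0+(8*9)))
Apply DISTRIBUTE at root (target: (y*(0+(8*9)))): (y*(0+(8*9))) -> ((y*0)+(y*(8*9)))
Apply SIMPLIFY at L (target: (y*0)): ((y*0)+(y*(8*9))) -> (0+(y*(8*9)))
Apply SIMPLIFY at root (target: (0+(y*(8*9)))): (0+(y*(8*9))) -> (y*(8*9))
Apply SIMPLIFY at R (target: (8*9)): (y*(8*9)) -> (y*72)

Answer: (y*72)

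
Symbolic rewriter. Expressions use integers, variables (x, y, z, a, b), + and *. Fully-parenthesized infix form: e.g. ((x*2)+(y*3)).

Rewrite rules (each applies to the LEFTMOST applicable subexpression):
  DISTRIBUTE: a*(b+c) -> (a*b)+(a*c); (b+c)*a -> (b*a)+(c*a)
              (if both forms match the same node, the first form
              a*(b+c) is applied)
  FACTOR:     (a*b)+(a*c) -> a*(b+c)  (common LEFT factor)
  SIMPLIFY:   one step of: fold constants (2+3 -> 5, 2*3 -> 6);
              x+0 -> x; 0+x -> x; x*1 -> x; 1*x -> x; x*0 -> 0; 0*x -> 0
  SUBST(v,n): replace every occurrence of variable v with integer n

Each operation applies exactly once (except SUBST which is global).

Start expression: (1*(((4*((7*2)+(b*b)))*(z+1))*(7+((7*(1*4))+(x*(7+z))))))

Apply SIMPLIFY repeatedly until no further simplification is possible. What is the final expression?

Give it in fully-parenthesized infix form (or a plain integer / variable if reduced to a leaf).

Start: (1*(((4*((7*2)+(b*b)))*(z+1))*(7+((7*(1*4))+(x*(7+z))))))
Step 1: at root: (1*(((4*((7*2)+(b*b)))*(z+1))*(7+((7*(1*4))+(x*(7+z)))))) -> (((4*((7*2)+(b*b)))*(z+1))*(7+((7*(1*4))+(x*(7+z))))); overall: (1*(((4*((7*2)+(b*b)))*(z+1))*(7+((7*(1*4))+(x*(7+z)))))) -> (((4*((7*2)+(b*b)))*(z+1))*(7+((7*(1*4))+(x*(7+z)))))
Step 2: at LLRL: (7*2) -> 14; overall: (((4*((7*2)+(b*b)))*(z+1))*(7+((7*(1*4))+(x*(7+z))))) -> (((4*(14+(b*b)))*(z+1))*(7+((7*(1*4))+(x*(7+z)))))
Step 3: at RRLR: (1*4) -> 4; overall: (((4*(14+(b*b)))*(z+1))*(7+((7*(1*4))+(x*(7+z))))) -> (((4*(14+(b*b)))*(z+1))*(7+((7*4)+(x*(7+z)))))
Step 4: at RRL: (7*4) -> 28; overall: (((4*(14+(b*b)))*(z+1))*(7+((7*4)+(x*(7+z))))) -> (((4*(14+(b*b)))*(z+1))*(7+(28+(x*(7+z)))))
Fixed point: (((4*(14+(b*b)))*(z+1))*(7+(28+(x*(7+z)))))

Answer: (((4*(14+(b*b)))*(z+1))*(7+(28+(x*(7+z)))))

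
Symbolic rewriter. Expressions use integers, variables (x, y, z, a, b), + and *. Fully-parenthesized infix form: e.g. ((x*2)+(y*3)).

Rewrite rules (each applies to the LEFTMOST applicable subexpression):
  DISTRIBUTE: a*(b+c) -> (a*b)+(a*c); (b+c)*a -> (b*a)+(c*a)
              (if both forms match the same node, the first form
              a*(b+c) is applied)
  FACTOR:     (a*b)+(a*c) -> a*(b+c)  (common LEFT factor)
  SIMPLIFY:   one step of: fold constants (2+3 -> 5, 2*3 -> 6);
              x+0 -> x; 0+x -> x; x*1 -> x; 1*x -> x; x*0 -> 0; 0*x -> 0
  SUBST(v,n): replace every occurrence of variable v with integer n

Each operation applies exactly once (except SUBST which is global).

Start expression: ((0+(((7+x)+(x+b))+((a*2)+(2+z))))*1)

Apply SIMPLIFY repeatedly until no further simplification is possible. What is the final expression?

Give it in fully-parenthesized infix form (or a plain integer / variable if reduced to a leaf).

Answer: (((7+x)+(x+b))+((a*2)+(2+z)))

Derivation:
Start: ((0+(((7+x)+(x+b))+((a*2)+(2+z))))*1)
Step 1: at root: ((0+(((7+x)+(x+b))+((a*2)+(2+z))))*1) -> (0+(((7+x)+(x+b))+((a*2)+(2+z)))); overall: ((0+(((7+x)+(x+b))+((a*2)+(2+z))))*1) -> (0+(((7+x)+(x+b))+((a*2)+(2+z))))
Step 2: at root: (0+(((7+x)+(x+b))+((a*2)+(2+z)))) -> (((7+x)+(x+b))+((a*2)+(2+z))); overall: (0+(((7+x)+(x+b))+((a*2)+(2+z)))) -> (((7+x)+(x+b))+((a*2)+(2+z)))
Fixed point: (((7+x)+(x+b))+((a*2)+(2+z)))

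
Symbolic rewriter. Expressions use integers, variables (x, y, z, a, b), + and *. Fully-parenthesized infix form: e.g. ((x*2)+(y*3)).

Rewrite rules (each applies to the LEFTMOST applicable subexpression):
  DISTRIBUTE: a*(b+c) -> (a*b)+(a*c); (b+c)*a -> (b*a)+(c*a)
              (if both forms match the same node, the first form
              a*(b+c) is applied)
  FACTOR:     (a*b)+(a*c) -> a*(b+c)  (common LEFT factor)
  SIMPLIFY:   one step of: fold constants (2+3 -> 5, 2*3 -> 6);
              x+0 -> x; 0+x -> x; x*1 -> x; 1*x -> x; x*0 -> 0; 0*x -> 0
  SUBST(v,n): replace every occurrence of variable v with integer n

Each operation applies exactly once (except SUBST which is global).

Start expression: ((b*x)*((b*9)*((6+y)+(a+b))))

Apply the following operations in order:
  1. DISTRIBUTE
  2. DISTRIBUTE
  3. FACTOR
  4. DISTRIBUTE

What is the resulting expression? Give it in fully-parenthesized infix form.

Start: ((b*x)*((b*9)*((6+y)+(a+b))))
Apply DISTRIBUTE at R (target: ((b*9)*((6+y)+(a+b)))): ((b*x)*((b*9)*((6+y)+(a+b)))) -> ((b*x)*(((b*9)*(6+y))+((b*9)*(a+b))))
Apply DISTRIBUTE at root (target: ((b*x)*(((b*9)*(6+y))+((b*9)*(a+b))))): ((b*x)*(((b*9)*(6+y))+((b*9)*(a+b)))) -> (((b*x)*((b*9)*(6+y)))+((b*x)*((b*9)*(a+b))))
Apply FACTOR at root (target: (((b*x)*((b*9)*(6+y)))+((b*x)*((b*9)*(a+b))))): (((b*x)*((b*9)*(6+y)))+((b*x)*((b*9)*(a+b)))) -> ((b*x)*(((b*9)*(6+y))+((b*9)*(a+b))))
Apply DISTRIBUTE at root (target: ((b*x)*(((b*9)*(6+y))+((b*9)*(a+b))))): ((b*x)*(((b*9)*(6+y))+((b*9)*(a+b)))) -> (((b*x)*((b*9)*(6+y)))+((b*x)*((b*9)*(a+b))))

Answer: (((b*x)*((b*9)*(6+y)))+((b*x)*((b*9)*(a+b))))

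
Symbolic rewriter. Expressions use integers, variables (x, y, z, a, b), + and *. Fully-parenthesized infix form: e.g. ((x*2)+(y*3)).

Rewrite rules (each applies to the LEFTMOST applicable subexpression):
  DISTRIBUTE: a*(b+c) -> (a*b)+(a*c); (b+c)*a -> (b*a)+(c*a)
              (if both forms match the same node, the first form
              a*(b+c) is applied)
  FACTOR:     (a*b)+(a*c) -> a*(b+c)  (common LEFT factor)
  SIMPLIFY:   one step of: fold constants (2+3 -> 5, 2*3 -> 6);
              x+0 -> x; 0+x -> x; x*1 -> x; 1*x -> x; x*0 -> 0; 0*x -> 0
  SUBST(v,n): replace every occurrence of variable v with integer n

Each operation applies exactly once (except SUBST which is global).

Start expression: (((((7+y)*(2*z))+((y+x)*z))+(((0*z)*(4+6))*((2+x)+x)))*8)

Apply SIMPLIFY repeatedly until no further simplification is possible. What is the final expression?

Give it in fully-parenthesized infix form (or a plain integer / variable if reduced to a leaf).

Answer: ((((7+y)*(2*z))+((y+x)*z))*8)

Derivation:
Start: (((((7+y)*(2*z))+((y+x)*z))+(((0*z)*(4+6))*((2+x)+x)))*8)
Step 1: at LRLL: (0*z) -> 0; overall: (((((7+y)*(2*z))+((y+x)*z))+(((0*z)*(4+6))*((2+x)+x)))*8) -> (((((7+y)*(2*z))+((y+x)*z))+((0*(4+6))*((2+x)+x)))*8)
Step 2: at LRL: (0*(4+6)) -> 0; overall: (((((7+y)*(2*z))+((y+x)*z))+((0*(4+6))*((2+x)+x)))*8) -> (((((7+y)*(2*z))+((y+x)*z))+(0*((2+x)+x)))*8)
Step 3: at LR: (0*((2+x)+x)) -> 0; overall: (((((7+y)*(2*z))+((y+x)*z))+(0*((2+x)+x)))*8) -> (((((7+y)*(2*z))+((y+x)*z))+0)*8)
Step 4: at L: ((((7+y)*(2*z))+((y+x)*z))+0) -> (((7+y)*(2*z))+((y+x)*z)); overall: (((((7+y)*(2*z))+((y+x)*z))+0)*8) -> ((((7+y)*(2*z))+((y+x)*z))*8)
Fixed point: ((((7+y)*(2*z))+((y+x)*z))*8)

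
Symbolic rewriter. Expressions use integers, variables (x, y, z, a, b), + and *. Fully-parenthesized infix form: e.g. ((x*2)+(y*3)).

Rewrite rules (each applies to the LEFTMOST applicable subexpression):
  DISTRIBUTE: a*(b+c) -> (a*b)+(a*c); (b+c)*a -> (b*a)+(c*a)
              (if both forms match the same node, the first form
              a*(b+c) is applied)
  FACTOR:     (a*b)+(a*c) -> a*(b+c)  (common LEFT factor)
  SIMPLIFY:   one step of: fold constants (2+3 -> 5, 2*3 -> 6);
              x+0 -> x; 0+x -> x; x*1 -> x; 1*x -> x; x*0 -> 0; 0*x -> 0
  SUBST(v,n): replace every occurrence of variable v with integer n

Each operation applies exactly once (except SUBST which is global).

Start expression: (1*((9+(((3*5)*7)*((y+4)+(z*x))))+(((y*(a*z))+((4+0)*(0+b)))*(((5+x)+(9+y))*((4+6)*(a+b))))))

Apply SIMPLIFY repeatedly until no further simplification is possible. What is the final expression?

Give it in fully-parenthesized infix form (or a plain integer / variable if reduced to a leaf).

Start: (1*((9+(((3*5)*7)*((y+4)+(z*x))))+(((y*(a*z))+((4+0)*(0+b)))*(((5+x)+(9+y))*((4+6)*(a+b))))))
Step 1: at root: (1*((9+(((3*5)*7)*((y+4)+(z*x))))+(((y*(a*z))+((4+0)*(0+b)))*(((5+x)+(9+y))*((4+6)*(a+b)))))) -> ((9+(((3*5)*7)*((y+4)+(z*x))))+(((y*(a*z))+((4+0)*(0+b)))*(((5+x)+(9+y))*((4+6)*(a+b))))); overall: (1*((9+(((3*5)*7)*((y+4)+(z*x))))+(((y*(a*z))+((4+0)*(0+b)))*(((5+x)+(9+y))*((4+6)*(a+b)))))) -> ((9+(((3*5)*7)*((y+4)+(z*x))))+(((y*(a*z))+((4+0)*(0+b)))*(((5+x)+(9+y))*((4+6)*(a+b)))))
Step 2: at LRLL: (3*5) -> 15; overall: ((9+(((3*5)*7)*((y+4)+(z*x))))+(((y*(a*z))+((4+0)*(0+b)))*(((5+x)+(9+y))*((4+6)*(a+b))))) -> ((9+((15*7)*((y+4)+(z*x))))+(((y*(a*z))+((4+0)*(0+b)))*(((5+x)+(9+y))*((4+6)*(a+b)))))
Step 3: at LRL: (15*7) -> 105; overall: ((9+((15*7)*((y+4)+(z*x))))+(((y*(a*z))+((4+0)*(0+b)))*(((5+x)+(9+y))*((4+6)*(a+b))))) -> ((9+(105*((y+4)+(z*x))))+(((y*(a*z))+((4+0)*(0+b)))*(((5+x)+(9+y))*((4+6)*(a+b)))))
Step 4: at RLRL: (4+0) -> 4; overall: ((9+(105*((y+4)+(z*x))))+(((y*(a*z))+((4+0)*(0+b)))*(((5+x)+(9+y))*((4+6)*(a+b))))) -> ((9+(105*((y+4)+(z*x))))+(((y*(a*z))+(4*(0+b)))*(((5+x)+(9+y))*((4+6)*(a+b)))))
Step 5: at RLRR: (0+b) -> b; overall: ((9+(105*((y+4)+(z*x))))+(((y*(a*z))+(4*(0+b)))*(((5+x)+(9+y))*((4+6)*(a+b))))) -> ((9+(105*((y+4)+(z*x))))+(((y*(a*z))+(4*b))*(((5+x)+(9+y))*((4+6)*(a+b)))))
Step 6: at RRRL: (4+6) -> 10; overall: ((9+(105*((y+4)+(z*x))))+(((y*(a*z))+(4*b))*(((5+x)+(9+y))*((4+6)*(a+b))))) -> ((9+(105*((y+4)+(z*x))))+(((y*(a*z))+(4*b))*(((5+x)+(9+y))*(10*(a+b)))))
Fixed point: ((9+(105*((y+4)+(z*x))))+(((y*(a*z))+(4*b))*(((5+x)+(9+y))*(10*(a+b)))))

Answer: ((9+(105*((y+4)+(z*x))))+(((y*(a*z))+(4*b))*(((5+x)+(9+y))*(10*(a+b)))))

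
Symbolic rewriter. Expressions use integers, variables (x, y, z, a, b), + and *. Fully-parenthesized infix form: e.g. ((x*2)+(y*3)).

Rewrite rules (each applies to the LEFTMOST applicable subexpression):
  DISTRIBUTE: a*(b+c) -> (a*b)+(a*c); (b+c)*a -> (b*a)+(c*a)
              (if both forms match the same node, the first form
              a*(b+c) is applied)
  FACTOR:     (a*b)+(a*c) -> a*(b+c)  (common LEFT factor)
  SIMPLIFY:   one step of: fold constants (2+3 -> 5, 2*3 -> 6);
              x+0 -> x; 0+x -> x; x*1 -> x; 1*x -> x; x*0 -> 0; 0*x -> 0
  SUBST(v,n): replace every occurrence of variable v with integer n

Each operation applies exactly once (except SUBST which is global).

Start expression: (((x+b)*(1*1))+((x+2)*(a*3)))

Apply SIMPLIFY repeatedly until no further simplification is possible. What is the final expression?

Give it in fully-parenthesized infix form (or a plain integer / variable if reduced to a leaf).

Start: (((x+b)*(1*1))+((x+2)*(a*3)))
Step 1: at LR: (1*1) -> 1; overall: (((x+b)*(1*1))+((x+2)*(a*3))) -> (((x+b)*1)+((x+2)*(a*3)))
Step 2: at L: ((x+b)*1) -> (x+b); overall: (((x+b)*1)+((x+2)*(a*3))) -> ((x+b)+((x+2)*(a*3)))
Fixed point: ((x+b)+((x+2)*(a*3)))

Answer: ((x+b)+((x+2)*(a*3)))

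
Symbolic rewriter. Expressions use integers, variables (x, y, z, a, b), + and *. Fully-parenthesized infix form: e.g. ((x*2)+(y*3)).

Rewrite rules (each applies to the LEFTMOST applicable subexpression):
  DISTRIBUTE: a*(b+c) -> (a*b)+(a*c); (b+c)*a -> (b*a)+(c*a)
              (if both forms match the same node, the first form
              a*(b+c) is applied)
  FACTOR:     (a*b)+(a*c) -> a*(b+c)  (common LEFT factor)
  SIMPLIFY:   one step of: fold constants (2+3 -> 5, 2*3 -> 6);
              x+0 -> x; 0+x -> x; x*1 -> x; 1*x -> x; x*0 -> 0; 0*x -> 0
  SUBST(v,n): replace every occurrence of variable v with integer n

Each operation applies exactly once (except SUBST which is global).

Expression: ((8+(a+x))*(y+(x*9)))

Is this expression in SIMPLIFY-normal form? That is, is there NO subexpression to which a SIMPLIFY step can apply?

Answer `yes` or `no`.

Answer: yes

Derivation:
Expression: ((8+(a+x))*(y+(x*9)))
Scanning for simplifiable subexpressions (pre-order)...
  at root: ((8+(a+x))*(y+(x*9))) (not simplifiable)
  at L: (8+(a+x)) (not simplifiable)
  at LR: (a+x) (not simplifiable)
  at R: (y+(x*9)) (not simplifiable)
  at RR: (x*9) (not simplifiable)
Result: no simplifiable subexpression found -> normal form.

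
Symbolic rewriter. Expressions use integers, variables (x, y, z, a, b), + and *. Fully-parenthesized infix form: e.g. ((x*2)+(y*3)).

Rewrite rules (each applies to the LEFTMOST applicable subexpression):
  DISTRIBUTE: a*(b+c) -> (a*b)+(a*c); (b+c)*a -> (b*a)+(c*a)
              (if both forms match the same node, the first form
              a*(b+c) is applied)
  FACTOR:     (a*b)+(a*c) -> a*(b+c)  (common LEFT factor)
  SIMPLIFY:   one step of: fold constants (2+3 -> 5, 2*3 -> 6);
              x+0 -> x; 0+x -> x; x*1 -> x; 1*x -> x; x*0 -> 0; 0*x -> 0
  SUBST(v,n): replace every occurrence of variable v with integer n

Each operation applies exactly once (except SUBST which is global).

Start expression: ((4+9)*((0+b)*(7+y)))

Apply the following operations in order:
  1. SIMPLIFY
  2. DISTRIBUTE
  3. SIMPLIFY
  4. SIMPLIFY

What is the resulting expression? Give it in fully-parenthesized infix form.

Answer: (13*((b*7)+(b*y)))

Derivation:
Start: ((4+9)*((0+b)*(7+y)))
Apply SIMPLIFY at L (target: (4+9)): ((4+9)*((0+b)*(7+y))) -> (13*((0+b)*(7+y)))
Apply DISTRIBUTE at R (target: ((0+b)*(7+y))): (13*((0+b)*(7+y))) -> (13*(((0+b)*7)+((0+b)*y)))
Apply SIMPLIFY at RLL (target: (0+b)): (13*(((0+b)*7)+((0+b)*y))) -> (13*((b*7)+((0+b)*y)))
Apply SIMPLIFY at RRL (target: (0+b)): (13*((b*7)+((0+b)*y))) -> (13*((b*7)+(b*y)))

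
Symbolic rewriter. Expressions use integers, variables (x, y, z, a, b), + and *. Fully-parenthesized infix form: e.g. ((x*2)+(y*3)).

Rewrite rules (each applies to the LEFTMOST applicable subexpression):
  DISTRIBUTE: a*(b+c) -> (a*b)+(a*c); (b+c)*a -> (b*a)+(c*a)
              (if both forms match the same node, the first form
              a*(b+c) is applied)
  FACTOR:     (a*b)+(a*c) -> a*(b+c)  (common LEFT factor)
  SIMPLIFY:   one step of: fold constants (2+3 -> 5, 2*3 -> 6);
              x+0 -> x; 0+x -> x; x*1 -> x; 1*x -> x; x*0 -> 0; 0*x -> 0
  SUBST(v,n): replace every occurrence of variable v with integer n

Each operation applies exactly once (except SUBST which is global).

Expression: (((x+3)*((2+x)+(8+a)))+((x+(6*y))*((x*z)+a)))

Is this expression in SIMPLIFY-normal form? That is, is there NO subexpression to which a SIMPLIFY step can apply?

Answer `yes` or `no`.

Expression: (((x+3)*((2+x)+(8+a)))+((x+(6*y))*((x*z)+a)))
Scanning for simplifiable subexpressions (pre-order)...
  at root: (((x+3)*((2+x)+(8+a)))+((x+(6*y))*((x*z)+a))) (not simplifiable)
  at L: ((x+3)*((2+x)+(8+a))) (not simplifiable)
  at LL: (x+3) (not simplifiable)
  at LR: ((2+x)+(8+a)) (not simplifiable)
  at LRL: (2+x) (not simplifiable)
  at LRR: (8+a) (not simplifiable)
  at R: ((x+(6*y))*((x*z)+a)) (not simplifiable)
  at RL: (x+(6*y)) (not simplifiable)
  at RLR: (6*y) (not simplifiable)
  at RR: ((x*z)+a) (not simplifiable)
  at RRL: (x*z) (not simplifiable)
Result: no simplifiable subexpression found -> normal form.

Answer: yes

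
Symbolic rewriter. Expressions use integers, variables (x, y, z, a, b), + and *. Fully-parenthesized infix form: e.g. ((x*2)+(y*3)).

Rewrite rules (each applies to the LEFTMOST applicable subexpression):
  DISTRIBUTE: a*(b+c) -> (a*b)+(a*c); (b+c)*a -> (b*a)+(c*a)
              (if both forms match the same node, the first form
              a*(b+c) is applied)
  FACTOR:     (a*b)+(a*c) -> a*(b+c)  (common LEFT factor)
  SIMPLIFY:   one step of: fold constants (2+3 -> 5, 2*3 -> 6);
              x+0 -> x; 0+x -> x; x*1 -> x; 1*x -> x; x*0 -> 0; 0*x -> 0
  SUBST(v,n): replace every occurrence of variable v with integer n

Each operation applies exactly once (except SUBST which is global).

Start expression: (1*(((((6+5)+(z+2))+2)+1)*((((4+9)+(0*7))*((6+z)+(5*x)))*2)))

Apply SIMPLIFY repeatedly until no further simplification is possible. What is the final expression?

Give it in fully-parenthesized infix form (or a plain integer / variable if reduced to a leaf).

Start: (1*(((((6+5)+(z+2))+2)+1)*((((4+9)+(0*7))*((6+z)+(5*x)))*2)))
Step 1: at root: (1*(((((6+5)+(z+2))+2)+1)*((((4+9)+(0*7))*((6+z)+(5*x)))*2))) -> (((((6+5)+(z+2))+2)+1)*((((4+9)+(0*7))*((6+z)+(5*x)))*2)); overall: (1*(((((6+5)+(z+2))+2)+1)*((((4+9)+(0*7))*((6+z)+(5*x)))*2))) -> (((((6+5)+(z+2))+2)+1)*((((4+9)+(0*7))*((6+z)+(5*x)))*2))
Step 2: at LLLL: (6+5) -> 11; overall: (((((6+5)+(z+2))+2)+1)*((((4+9)+(0*7))*((6+z)+(5*x)))*2)) -> ((((11+(z+2))+2)+1)*((((4+9)+(0*7))*((6+z)+(5*x)))*2))
Step 3: at RLLL: (4+9) -> 13; overall: ((((11+(z+2))+2)+1)*((((4+9)+(0*7))*((6+z)+(5*x)))*2)) -> ((((11+(z+2))+2)+1)*(((13+(0*7))*((6+z)+(5*x)))*2))
Step 4: at RLLR: (0*7) -> 0; overall: ((((11+(z+2))+2)+1)*(((13+(0*7))*((6+z)+(5*x)))*2)) -> ((((11+(z+2))+2)+1)*(((13+0)*((6+z)+(5*x)))*2))
Step 5: at RLL: (13+0) -> 13; overall: ((((11+(z+2))+2)+1)*(((13+0)*((6+z)+(5*x)))*2)) -> ((((11+(z+2))+2)+1)*((13*((6+z)+(5*x)))*2))
Fixed point: ((((11+(z+2))+2)+1)*((13*((6+z)+(5*x)))*2))

Answer: ((((11+(z+2))+2)+1)*((13*((6+z)+(5*x)))*2))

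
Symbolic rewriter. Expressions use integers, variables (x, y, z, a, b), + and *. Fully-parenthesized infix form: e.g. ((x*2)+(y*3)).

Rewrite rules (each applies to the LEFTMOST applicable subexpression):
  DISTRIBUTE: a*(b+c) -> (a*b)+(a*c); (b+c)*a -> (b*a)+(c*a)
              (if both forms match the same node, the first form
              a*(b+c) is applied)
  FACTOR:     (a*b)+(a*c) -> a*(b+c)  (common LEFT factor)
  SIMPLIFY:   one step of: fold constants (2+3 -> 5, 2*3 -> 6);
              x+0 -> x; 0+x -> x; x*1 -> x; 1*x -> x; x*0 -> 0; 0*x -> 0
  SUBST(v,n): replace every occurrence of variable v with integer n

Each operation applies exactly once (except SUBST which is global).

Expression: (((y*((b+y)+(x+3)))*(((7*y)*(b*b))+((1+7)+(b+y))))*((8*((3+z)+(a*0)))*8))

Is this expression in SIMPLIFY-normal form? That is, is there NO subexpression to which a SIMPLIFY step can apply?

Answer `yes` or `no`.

Answer: no

Derivation:
Expression: (((y*((b+y)+(x+3)))*(((7*y)*(b*b))+((1+7)+(b+y))))*((8*((3+z)+(a*0)))*8))
Scanning for simplifiable subexpressions (pre-order)...
  at root: (((y*((b+y)+(x+3)))*(((7*y)*(b*b))+((1+7)+(b+y))))*((8*((3+z)+(a*0)))*8)) (not simplifiable)
  at L: ((y*((b+y)+(x+3)))*(((7*y)*(b*b))+((1+7)+(b+y)))) (not simplifiable)
  at LL: (y*((b+y)+(x+3))) (not simplifiable)
  at LLR: ((b+y)+(x+3)) (not simplifiable)
  at LLRL: (b+y) (not simplifiable)
  at LLRR: (x+3) (not simplifiable)
  at LR: (((7*y)*(b*b))+((1+7)+(b+y))) (not simplifiable)
  at LRL: ((7*y)*(b*b)) (not simplifiable)
  at LRLL: (7*y) (not simplifiable)
  at LRLR: (b*b) (not simplifiable)
  at LRR: ((1+7)+(b+y)) (not simplifiable)
  at LRRL: (1+7) (SIMPLIFIABLE)
  at LRRR: (b+y) (not simplifiable)
  at R: ((8*((3+z)+(a*0)))*8) (not simplifiable)
  at RL: (8*((3+z)+(a*0))) (not simplifiable)
  at RLR: ((3+z)+(a*0)) (not simplifiable)
  at RLRL: (3+z) (not simplifiable)
  at RLRR: (a*0) (SIMPLIFIABLE)
Found simplifiable subexpr at path LRRL: (1+7)
One SIMPLIFY step would give: (((y*((b+y)+(x+3)))*(((7*y)*(b*b))+(8+(b+y))))*((8*((3+z)+(a*0)))*8))
-> NOT in normal form.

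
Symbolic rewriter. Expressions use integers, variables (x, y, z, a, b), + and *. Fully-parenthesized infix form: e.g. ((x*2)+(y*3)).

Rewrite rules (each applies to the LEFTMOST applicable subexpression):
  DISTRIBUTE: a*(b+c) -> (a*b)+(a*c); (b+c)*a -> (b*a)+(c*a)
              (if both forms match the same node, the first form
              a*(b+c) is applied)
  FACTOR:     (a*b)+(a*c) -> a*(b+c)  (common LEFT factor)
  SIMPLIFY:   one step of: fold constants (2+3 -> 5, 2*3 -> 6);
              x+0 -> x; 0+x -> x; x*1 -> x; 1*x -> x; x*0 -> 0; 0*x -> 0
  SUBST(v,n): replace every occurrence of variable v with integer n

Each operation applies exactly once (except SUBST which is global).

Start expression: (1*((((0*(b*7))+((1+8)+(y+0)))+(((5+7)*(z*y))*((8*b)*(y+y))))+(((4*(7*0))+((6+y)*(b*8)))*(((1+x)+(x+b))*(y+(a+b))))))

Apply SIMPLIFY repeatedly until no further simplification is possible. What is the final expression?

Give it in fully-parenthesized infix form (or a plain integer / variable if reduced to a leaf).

Start: (1*((((0*(b*7))+((1+8)+(y+0)))+(((5+7)*(z*y))*((8*b)*(y+y))))+(((4*(7*0))+((6+y)*(b*8)))*(((1+x)+(x+b))*(y+(a+b))))))
Step 1: at root: (1*((((0*(b*7))+((1+8)+(y+0)))+(((5+7)*(z*y))*((8*b)*(y+y))))+(((4*(7*0))+((6+y)*(b*8)))*(((1+x)+(x+b))*(y+(a+b)))))) -> ((((0*(b*7))+((1+8)+(y+0)))+(((5+7)*(z*y))*((8*b)*(y+y))))+(((4*(7*0))+((6+y)*(b*8)))*(((1+x)+(x+b))*(y+(a+b))))); overall: (1*((((0*(b*7))+((1+8)+(y+0)))+(((5+7)*(z*y))*((8*b)*(y+y))))+(((4*(7*0))+((6+y)*(b*8)))*(((1+x)+(x+b))*(y+(a+b)))))) -> ((((0*(b*7))+((1+8)+(y+0)))+(((5+7)*(z*y))*((8*b)*(y+y))))+(((4*(7*0))+((6+y)*(b*8)))*(((1+x)+(x+b))*(y+(a+b)))))
Step 2: at LLL: (0*(b*7)) -> 0; overall: ((((0*(b*7))+((1+8)+(y+0)))+(((5+7)*(z*y))*((8*b)*(y+y))))+(((4*(7*0))+((6+y)*(b*8)))*(((1+x)+(x+b))*(y+(a+b))))) -> (((0+((1+8)+(y+0)))+(((5+7)*(z*y))*((8*b)*(y+y))))+(((4*(7*0))+((6+y)*(b*8)))*(((1+x)+(x+b))*(y+(a+b)))))
Step 3: at LL: (0+((1+8)+(y+0))) -> ((1+8)+(y+0)); overall: (((0+((1+8)+(y+0)))+(((5+7)*(z*y))*((8*b)*(y+y))))+(((4*(7*0))+((6+y)*(b*8)))*(((1+x)+(x+b))*(y+(a+b))))) -> ((((1+8)+(y+0))+(((5+7)*(z*y))*((8*b)*(y+y))))+(((4*(7*0))+((6+y)*(b*8)))*(((1+x)+(x+b))*(y+(a+b)))))
Step 4: at LLL: (1+8) -> 9; overall: ((((1+8)+(y+0))+(((5+7)*(z*y))*((8*b)*(y+y))))+(((4*(7*0))+((6+y)*(b*8)))*(((1+x)+(x+b))*(y+(a+b))))) -> (((9+(y+0))+(((5+7)*(z*y))*((8*b)*(y+y))))+(((4*(7*0))+((6+y)*(b*8)))*(((1+x)+(x+b))*(y+(a+b)))))
Step 5: at LLR: (y+0) -> y; overall: (((9+(y+0))+(((5+7)*(z*y))*((8*b)*(y+y))))+(((4*(7*0))+((6+y)*(b*8)))*(((1+x)+(x+b))*(y+(a+b))))) -> (((9+y)+(((5+7)*(z*y))*((8*b)*(y+y))))+(((4*(7*0))+((6+y)*(b*8)))*(((1+x)+(x+b))*(y+(a+b)))))
Step 6: at LRLL: (5+7) -> 12; overall: (((9+y)+(((5+7)*(z*y))*((8*b)*(y+y))))+(((4*(7*0))+((6+y)*(b*8)))*(((1+x)+(x+b))*(y+(a+b))))) -> (((9+y)+((12*(z*y))*((8*b)*(y+y))))+(((4*(7*0))+((6+y)*(b*8)))*(((1+x)+(x+b))*(y+(a+b)))))
Step 7: at RLLR: (7*0) -> 0; overall: (((9+y)+((12*(z*y))*((8*b)*(y+y))))+(((4*(7*0))+((6+y)*(b*8)))*(((1+x)+(x+b))*(y+(a+b))))) -> (((9+y)+((12*(z*y))*((8*b)*(y+y))))+(((4*0)+((6+y)*(b*8)))*(((1+x)+(x+b))*(y+(a+b)))))
Step 8: at RLL: (4*0) -> 0; overall: (((9+y)+((12*(z*y))*((8*b)*(y+y))))+(((4*0)+((6+y)*(b*8)))*(((1+x)+(x+b))*(y+(a+b))))) -> (((9+y)+((12*(z*y))*((8*b)*(y+y))))+((0+((6+y)*(b*8)))*(((1+x)+(x+b))*(y+(a+b)))))
Step 9: at RL: (0+((6+y)*(b*8))) -> ((6+y)*(b*8)); overall: (((9+y)+((12*(z*y))*((8*b)*(y+y))))+((0+((6+y)*(b*8)))*(((1+x)+(x+b))*(y+(a+b))))) -> (((9+y)+((12*(z*y))*((8*b)*(y+y))))+(((6+y)*(b*8))*(((1+x)+(x+b))*(y+(a+b)))))
Fixed point: (((9+y)+((12*(z*y))*((8*b)*(y+y))))+(((6+y)*(b*8))*(((1+x)+(x+b))*(y+(a+b)))))

Answer: (((9+y)+((12*(z*y))*((8*b)*(y+y))))+(((6+y)*(b*8))*(((1+x)+(x+b))*(y+(a+b)))))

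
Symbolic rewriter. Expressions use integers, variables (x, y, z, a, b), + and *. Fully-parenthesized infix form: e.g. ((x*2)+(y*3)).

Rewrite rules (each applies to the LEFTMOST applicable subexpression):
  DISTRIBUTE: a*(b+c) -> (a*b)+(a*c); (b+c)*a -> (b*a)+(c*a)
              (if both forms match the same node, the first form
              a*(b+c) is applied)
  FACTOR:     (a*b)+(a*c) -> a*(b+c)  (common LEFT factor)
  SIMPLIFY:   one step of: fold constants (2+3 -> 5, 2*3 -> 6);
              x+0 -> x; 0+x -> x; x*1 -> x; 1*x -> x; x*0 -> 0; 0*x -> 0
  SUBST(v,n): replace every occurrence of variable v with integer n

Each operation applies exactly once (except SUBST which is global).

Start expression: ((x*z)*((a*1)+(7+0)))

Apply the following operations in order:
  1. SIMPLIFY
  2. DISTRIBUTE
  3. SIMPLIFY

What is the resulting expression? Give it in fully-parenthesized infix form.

Start: ((x*z)*((a*1)+(7+0)))
Apply SIMPLIFY at RL (target: (a*1)): ((x*z)*((a*1)+(7+0))) -> ((x*z)*(a+(7+0)))
Apply DISTRIBUTE at root (target: ((x*z)*(a+(7+0)))): ((x*z)*(a+(7+0))) -> (((x*z)*a)+((x*z)*(7+0)))
Apply SIMPLIFY at RR (target: (7+0)): (((x*z)*a)+((x*z)*(7+0))) -> (((x*z)*a)+((x*z)*7))

Answer: (((x*z)*a)+((x*z)*7))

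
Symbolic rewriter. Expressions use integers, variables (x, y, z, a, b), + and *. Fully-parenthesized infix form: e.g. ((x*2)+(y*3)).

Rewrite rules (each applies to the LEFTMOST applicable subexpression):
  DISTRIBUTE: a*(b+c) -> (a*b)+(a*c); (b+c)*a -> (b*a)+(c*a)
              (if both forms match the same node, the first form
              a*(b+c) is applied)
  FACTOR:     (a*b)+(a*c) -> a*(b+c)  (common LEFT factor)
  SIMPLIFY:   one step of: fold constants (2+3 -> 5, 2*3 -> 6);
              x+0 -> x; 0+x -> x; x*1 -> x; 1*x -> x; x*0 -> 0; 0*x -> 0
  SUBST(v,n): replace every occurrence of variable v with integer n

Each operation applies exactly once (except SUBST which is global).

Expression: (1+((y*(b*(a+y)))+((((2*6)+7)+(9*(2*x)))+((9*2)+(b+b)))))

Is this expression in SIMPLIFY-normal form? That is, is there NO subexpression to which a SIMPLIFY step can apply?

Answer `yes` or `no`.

Answer: no

Derivation:
Expression: (1+((y*(b*(a+y)))+((((2*6)+7)+(9*(2*x)))+((9*2)+(b+b)))))
Scanning for simplifiable subexpressions (pre-order)...
  at root: (1+((y*(b*(a+y)))+((((2*6)+7)+(9*(2*x)))+((9*2)+(b+b))))) (not simplifiable)
  at R: ((y*(b*(a+y)))+((((2*6)+7)+(9*(2*x)))+((9*2)+(b+b)))) (not simplifiable)
  at RL: (y*(b*(a+y))) (not simplifiable)
  at RLR: (b*(a+y)) (not simplifiable)
  at RLRR: (a+y) (not simplifiable)
  at RR: ((((2*6)+7)+(9*(2*x)))+((9*2)+(b+b))) (not simplifiable)
  at RRL: (((2*6)+7)+(9*(2*x))) (not simplifiable)
  at RRLL: ((2*6)+7) (not simplifiable)
  at RRLLL: (2*6) (SIMPLIFIABLE)
  at RRLR: (9*(2*x)) (not simplifiable)
  at RRLRR: (2*x) (not simplifiable)
  at RRR: ((9*2)+(b+b)) (not simplifiable)
  at RRRL: (9*2) (SIMPLIFIABLE)
  at RRRR: (b+b) (not simplifiable)
Found simplifiable subexpr at path RRLLL: (2*6)
One SIMPLIFY step would give: (1+((y*(b*(a+y)))+(((12+7)+(9*(2*x)))+((9*2)+(b+b)))))
-> NOT in normal form.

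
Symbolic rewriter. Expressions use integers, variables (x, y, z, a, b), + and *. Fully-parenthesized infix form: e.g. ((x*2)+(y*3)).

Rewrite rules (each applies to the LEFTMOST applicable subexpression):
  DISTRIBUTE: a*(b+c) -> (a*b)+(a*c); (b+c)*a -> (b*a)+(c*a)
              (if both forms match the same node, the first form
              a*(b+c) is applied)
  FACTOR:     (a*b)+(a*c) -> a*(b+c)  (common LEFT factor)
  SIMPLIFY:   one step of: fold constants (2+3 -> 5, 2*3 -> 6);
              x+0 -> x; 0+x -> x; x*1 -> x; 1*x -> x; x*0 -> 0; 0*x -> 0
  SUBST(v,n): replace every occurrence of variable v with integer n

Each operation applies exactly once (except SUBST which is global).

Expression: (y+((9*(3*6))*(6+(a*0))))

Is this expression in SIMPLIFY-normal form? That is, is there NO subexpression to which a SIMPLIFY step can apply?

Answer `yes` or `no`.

Expression: (y+((9*(3*6))*(6+(a*0))))
Scanning for simplifiable subexpressions (pre-order)...
  at root: (y+((9*(3*6))*(6+(a*0)))) (not simplifiable)
  at R: ((9*(3*6))*(6+(a*0))) (not simplifiable)
  at RL: (9*(3*6)) (not simplifiable)
  at RLR: (3*6) (SIMPLIFIABLE)
  at RR: (6+(a*0)) (not simplifiable)
  at RRR: (a*0) (SIMPLIFIABLE)
Found simplifiable subexpr at path RLR: (3*6)
One SIMPLIFY step would give: (y+((9*18)*(6+(a*0))))
-> NOT in normal form.

Answer: no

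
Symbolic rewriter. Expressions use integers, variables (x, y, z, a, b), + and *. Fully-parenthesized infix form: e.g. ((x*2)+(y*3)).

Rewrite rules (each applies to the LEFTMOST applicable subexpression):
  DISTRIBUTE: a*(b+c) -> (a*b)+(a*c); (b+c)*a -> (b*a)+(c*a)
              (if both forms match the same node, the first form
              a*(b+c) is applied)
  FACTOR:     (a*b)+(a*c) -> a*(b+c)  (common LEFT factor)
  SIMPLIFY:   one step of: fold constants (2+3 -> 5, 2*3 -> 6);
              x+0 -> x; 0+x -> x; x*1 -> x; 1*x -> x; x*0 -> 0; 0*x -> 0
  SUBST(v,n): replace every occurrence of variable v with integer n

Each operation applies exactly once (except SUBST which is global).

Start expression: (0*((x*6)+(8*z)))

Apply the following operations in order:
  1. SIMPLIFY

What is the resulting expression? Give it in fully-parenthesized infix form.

Answer: 0

Derivation:
Start: (0*((x*6)+(8*z)))
Apply SIMPLIFY at root (target: (0*((x*6)+(8*z)))): (0*((x*6)+(8*z))) -> 0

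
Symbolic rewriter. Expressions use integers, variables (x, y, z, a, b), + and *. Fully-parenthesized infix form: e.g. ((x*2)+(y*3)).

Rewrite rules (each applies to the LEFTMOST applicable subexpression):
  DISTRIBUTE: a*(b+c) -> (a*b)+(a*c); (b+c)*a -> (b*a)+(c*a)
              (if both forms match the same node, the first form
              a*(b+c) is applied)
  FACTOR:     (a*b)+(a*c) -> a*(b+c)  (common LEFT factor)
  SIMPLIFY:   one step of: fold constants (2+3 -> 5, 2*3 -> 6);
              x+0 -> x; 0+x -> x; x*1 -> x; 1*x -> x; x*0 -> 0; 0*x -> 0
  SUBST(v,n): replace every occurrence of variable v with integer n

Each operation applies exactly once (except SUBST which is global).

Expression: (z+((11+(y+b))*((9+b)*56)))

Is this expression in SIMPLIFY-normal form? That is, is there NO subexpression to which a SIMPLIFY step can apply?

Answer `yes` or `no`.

Expression: (z+((11+(y+b))*((9+b)*56)))
Scanning for simplifiable subexpressions (pre-order)...
  at root: (z+((11+(y+b))*((9+b)*56))) (not simplifiable)
  at R: ((11+(y+b))*((9+b)*56)) (not simplifiable)
  at RL: (11+(y+b)) (not simplifiable)
  at RLR: (y+b) (not simplifiable)
  at RR: ((9+b)*56) (not simplifiable)
  at RRL: (9+b) (not simplifiable)
Result: no simplifiable subexpression found -> normal form.

Answer: yes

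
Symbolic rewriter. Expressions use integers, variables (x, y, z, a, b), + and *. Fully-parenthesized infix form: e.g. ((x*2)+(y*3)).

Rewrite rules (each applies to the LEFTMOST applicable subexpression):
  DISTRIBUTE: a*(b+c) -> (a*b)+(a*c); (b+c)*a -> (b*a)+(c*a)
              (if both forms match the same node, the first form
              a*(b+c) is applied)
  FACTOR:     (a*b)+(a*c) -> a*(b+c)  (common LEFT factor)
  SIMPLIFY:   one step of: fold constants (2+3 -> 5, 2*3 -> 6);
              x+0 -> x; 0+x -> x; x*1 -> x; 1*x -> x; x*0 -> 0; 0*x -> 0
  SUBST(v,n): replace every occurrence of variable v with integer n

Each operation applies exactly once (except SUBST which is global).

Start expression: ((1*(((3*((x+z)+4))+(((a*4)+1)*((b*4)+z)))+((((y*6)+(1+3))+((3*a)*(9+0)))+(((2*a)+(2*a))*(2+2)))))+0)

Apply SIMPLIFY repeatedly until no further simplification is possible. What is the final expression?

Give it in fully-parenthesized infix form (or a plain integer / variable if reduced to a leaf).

Start: ((1*(((3*((x+z)+4))+(((a*4)+1)*((b*4)+z)))+((((y*6)+(1+3))+((3*a)*(9+0)))+(((2*a)+(2*a))*(2+2)))))+0)
Step 1: at root: ((1*(((3*((x+z)+4))+(((a*4)+1)*((b*4)+z)))+((((y*6)+(1+3))+((3*a)*(9+0)))+(((2*a)+(2*a))*(2+2)))))+0) -> (1*(((3*((x+z)+4))+(((a*4)+1)*((b*4)+z)))+((((y*6)+(1+3))+((3*a)*(9+0)))+(((2*a)+(2*a))*(2+2))))); overall: ((1*(((3*((x+z)+4))+(((a*4)+1)*((b*4)+z)))+((((y*6)+(1+3))+((3*a)*(9+0)))+(((2*a)+(2*a))*(2+2)))))+0) -> (1*(((3*((x+z)+4))+(((a*4)+1)*((b*4)+z)))+((((y*6)+(1+3))+((3*a)*(9+0)))+(((2*a)+(2*a))*(2+2)))))
Step 2: at root: (1*(((3*((x+z)+4))+(((a*4)+1)*((b*4)+z)))+((((y*6)+(1+3))+((3*a)*(9+0)))+(((2*a)+(2*a))*(2+2))))) -> (((3*((x+z)+4))+(((a*4)+1)*((b*4)+z)))+((((y*6)+(1+3))+((3*a)*(9+0)))+(((2*a)+(2*a))*(2+2)))); overall: (1*(((3*((x+z)+4))+(((a*4)+1)*((b*4)+z)))+((((y*6)+(1+3))+((3*a)*(9+0)))+(((2*a)+(2*a))*(2+2))))) -> (((3*((x+z)+4))+(((a*4)+1)*((b*4)+z)))+((((y*6)+(1+3))+((3*a)*(9+0)))+(((2*a)+(2*a))*(2+2))))
Step 3: at RLLR: (1+3) -> 4; overall: (((3*((x+z)+4))+(((a*4)+1)*((b*4)+z)))+((((y*6)+(1+3))+((3*a)*(9+0)))+(((2*a)+(2*a))*(2+2)))) -> (((3*((x+z)+4))+(((a*4)+1)*((b*4)+z)))+((((y*6)+4)+((3*a)*(9+0)))+(((2*a)+(2*a))*(2+2))))
Step 4: at RLRR: (9+0) -> 9; overall: (((3*((x+z)+4))+(((a*4)+1)*((b*4)+z)))+((((y*6)+4)+((3*a)*(9+0)))+(((2*a)+(2*a))*(2+2)))) -> (((3*((x+z)+4))+(((a*4)+1)*((b*4)+z)))+((((y*6)+4)+((3*a)*9))+(((2*a)+(2*a))*(2+2))))
Step 5: at RRR: (2+2) -> 4; overall: (((3*((x+z)+4))+(((a*4)+1)*((b*4)+z)))+((((y*6)+4)+((3*a)*9))+(((2*a)+(2*a))*(2+2)))) -> (((3*((x+z)+4))+(((a*4)+1)*((b*4)+z)))+((((y*6)+4)+((3*a)*9))+(((2*a)+(2*a))*4)))
Fixed point: (((3*((x+z)+4))+(((a*4)+1)*((b*4)+z)))+((((y*6)+4)+((3*a)*9))+(((2*a)+(2*a))*4)))

Answer: (((3*((x+z)+4))+(((a*4)+1)*((b*4)+z)))+((((y*6)+4)+((3*a)*9))+(((2*a)+(2*a))*4)))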